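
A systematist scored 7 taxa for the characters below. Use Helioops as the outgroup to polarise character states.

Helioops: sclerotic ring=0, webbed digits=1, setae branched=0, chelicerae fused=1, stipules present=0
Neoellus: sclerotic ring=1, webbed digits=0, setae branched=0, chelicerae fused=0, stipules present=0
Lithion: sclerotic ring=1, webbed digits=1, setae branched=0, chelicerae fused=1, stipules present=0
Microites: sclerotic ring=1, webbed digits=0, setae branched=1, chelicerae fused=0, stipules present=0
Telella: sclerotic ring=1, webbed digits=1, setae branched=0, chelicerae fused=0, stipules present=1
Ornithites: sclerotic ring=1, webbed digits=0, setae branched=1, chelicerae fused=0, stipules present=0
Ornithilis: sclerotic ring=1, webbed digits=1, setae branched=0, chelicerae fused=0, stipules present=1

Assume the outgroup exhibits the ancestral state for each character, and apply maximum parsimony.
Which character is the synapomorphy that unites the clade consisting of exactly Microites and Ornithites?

Character polarity is set by the outgroup: the derived state is whichever differs from the outgroup's state, so for webbed digits, chelicerae fused the derived state is '0', and for the remaining characters it is '1'.
All ingroup taxa share the derived state '1' for sclerotic ring; it defines the ingroup but does not resolve relationships within it.
webbed digits: derived state '0' in Microites, Neoellus, and Ornithites only — synapomorphy for {Microites, Neoellus, Ornithites}.
setae branched (derived state '1') is shared by Microites and Ornithites — a synapomorphy uniting that clade.
Only Microites, Neoellus, Ornithilis, Ornithites, and Telella show the derived state '0' for chelicerae fused, supporting them as a clade.
stipules present (derived state '1') is shared by Ornithilis and Telella — a synapomorphy uniting that clade.
Most parsimonious ingroup topology: (((Neoellus,(Microites,Ornithites)),(Telella,Ornithilis)),Lithion).
The clade {Microites, Ornithites} is supported by setae branched: its derived state '1' occurs in exactly those taxa and in no other taxon (including the outgroup).

setae branched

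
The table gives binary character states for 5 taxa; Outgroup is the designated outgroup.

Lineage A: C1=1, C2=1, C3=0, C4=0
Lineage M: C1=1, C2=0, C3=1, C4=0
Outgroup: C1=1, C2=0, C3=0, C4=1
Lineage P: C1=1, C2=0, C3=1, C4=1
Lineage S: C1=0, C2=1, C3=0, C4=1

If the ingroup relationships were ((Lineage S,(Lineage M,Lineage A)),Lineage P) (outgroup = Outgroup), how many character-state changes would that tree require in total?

Map each character onto ((Lineage S,(Lineage M,Lineage A)),Lineage P) (rooted by Outgroup) and count the minimum state changes it requires (Fitch parsimony):
C1: 1; C2: 2; C3: 2; C4: 1.
Total tree length = 6.

6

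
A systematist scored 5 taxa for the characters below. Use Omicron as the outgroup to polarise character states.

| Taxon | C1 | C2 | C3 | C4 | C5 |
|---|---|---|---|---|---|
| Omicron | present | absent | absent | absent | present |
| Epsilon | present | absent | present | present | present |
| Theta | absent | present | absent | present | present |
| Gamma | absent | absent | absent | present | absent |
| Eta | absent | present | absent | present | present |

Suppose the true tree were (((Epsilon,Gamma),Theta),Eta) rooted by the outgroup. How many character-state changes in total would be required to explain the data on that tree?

7

Map each character onto (((Epsilon,Gamma),Theta),Eta) (rooted by Omicron) and count the minimum state changes it requires (Fitch parsimony):
C1: 2; C2: 2; C3: 1; C4: 1; C5: 1.
Total tree length = 7.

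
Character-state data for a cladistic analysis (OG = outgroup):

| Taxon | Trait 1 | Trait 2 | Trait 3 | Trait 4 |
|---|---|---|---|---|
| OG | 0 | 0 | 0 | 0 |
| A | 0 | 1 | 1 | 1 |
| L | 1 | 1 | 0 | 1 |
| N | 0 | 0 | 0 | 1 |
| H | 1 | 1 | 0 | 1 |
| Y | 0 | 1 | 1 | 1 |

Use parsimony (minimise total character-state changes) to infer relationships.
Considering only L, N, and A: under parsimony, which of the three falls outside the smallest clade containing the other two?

N

The outgroup has state '0' for every character, so '1' is the derived state throughout.
Trait 1: derived state '1' in H and L only — synapomorphy for {H, L}.
Trait 2 (derived state '1') is shared by A, H, L, and Y — a synapomorphy uniting that clade.
Trait 3 (derived state '1') is shared by A and Y — a synapomorphy uniting that clade.
Trait 4 (derived state '1') is shared by all ingroup taxa — unites the whole ingroup.
Most parsimonious ingroup topology: (((A,Y),(L,H)),N).
A and L share a more recent common ancestor with each other than either does with N, so N is the least closely related of the three.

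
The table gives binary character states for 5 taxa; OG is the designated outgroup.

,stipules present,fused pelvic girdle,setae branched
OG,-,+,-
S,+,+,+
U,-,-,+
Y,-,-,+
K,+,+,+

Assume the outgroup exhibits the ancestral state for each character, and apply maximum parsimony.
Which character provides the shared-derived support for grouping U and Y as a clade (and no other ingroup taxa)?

Character polarity is set by the outgroup: the derived state is whichever differs from the outgroup's state, so for fused pelvic girdle the derived state is '-', and for the remaining characters it is '+'.
stipules present: derived state '+' in K and S only — synapomorphy for {K, S}.
fused pelvic girdle: derived state '-' in U and Y only — synapomorphy for {U, Y}.
All ingroup taxa share the derived state '+' for setae branched; it defines the ingroup but does not resolve relationships within it.
Most parsimonious ingroup topology: ((S,K),(U,Y)).
The clade {U, Y} is supported by fused pelvic girdle: its derived state '-' occurs in exactly those taxa and in no other taxon (including the outgroup).

fused pelvic girdle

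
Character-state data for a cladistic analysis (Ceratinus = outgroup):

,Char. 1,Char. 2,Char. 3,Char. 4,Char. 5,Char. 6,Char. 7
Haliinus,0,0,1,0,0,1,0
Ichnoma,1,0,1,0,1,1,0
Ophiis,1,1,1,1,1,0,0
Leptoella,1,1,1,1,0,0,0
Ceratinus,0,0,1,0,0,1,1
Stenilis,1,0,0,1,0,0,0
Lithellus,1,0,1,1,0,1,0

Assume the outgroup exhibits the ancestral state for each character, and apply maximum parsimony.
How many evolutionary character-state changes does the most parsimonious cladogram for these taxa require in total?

8

Character polarity is set by the outgroup: the derived state is whichever differs from the outgroup's state, so for Char. 3, Char. 6, Char. 7 the derived state is '0', and for the remaining characters it is '1'.
Char. 1 (derived state '1') is shared by Ichnoma, Leptoella, Lithellus, Ophiis, and Stenilis — a synapomorphy uniting that clade.
Char. 2: derived state '1' in Leptoella and Ophiis only — synapomorphy for {Leptoella, Ophiis}.
Char. 3 (derived state '0') is unique to Stenilis (autapomorphy; uninformative for grouping).
Char. 4: derived state '1' in Leptoella, Lithellus, Ophiis, and Stenilis only — synapomorphy for {Leptoella, Lithellus, Ophiis, Stenilis}.
Char. 5 groups Ichnoma and Ophiis, which is incompatible with the clades supported by the remaining characters; treating it as convergent (homoplasy) costs fewer steps than any alternative tree.
Char. 6: derived state '0' in Leptoella, Ophiis, and Stenilis only — synapomorphy for {Leptoella, Ophiis, Stenilis}.
Char. 7 (derived state '0') is shared by all ingroup taxa — unites the whole ingroup.
Most parsimonious ingroup topology: (((Lithellus,((Ophiis,Leptoella),Stenilis)),Ichnoma),Haliinus).
Changes per character on this tree: Char. 1: 1; Char. 2: 1; Char. 3: 1; Char. 4: 1; Char. 5: 2; Char. 6: 1; Char. 7: 1.
Total = 8.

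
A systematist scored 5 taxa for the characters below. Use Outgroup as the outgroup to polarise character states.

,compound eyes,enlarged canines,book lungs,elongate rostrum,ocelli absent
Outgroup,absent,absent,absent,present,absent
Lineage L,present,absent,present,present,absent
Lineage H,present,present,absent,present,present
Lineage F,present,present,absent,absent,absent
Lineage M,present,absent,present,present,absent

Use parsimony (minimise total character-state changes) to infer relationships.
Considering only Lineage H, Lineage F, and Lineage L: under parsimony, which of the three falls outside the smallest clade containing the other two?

Character polarity is set by the outgroup: the derived state is whichever differs from the outgroup's state, so for elongate rostrum the derived state is 'absent', and for the remaining characters it is 'present'.
compound eyes (derived state 'present') is shared by all ingroup taxa — unites the whole ingroup.
Only Lineage F and Lineage H show the derived state 'present' for enlarged canines, supporting them as a clade.
Only Lineage L and Lineage M show the derived state 'present' for book lungs, supporting them as a clade.
elongate rostrum (derived state 'absent') is unique to Lineage F (autapomorphy; uninformative for grouping).
ocelli absent: derived state 'present' in Lineage H only — an autapomorphy, so it tells us nothing about relationships among taxa.
Most parsimonious ingroup topology: ((Lineage L,Lineage M),(Lineage H,Lineage F)).
Lineage H and Lineage F share a more recent common ancestor with each other than either does with Lineage L, so Lineage L is the least closely related of the three.

Lineage L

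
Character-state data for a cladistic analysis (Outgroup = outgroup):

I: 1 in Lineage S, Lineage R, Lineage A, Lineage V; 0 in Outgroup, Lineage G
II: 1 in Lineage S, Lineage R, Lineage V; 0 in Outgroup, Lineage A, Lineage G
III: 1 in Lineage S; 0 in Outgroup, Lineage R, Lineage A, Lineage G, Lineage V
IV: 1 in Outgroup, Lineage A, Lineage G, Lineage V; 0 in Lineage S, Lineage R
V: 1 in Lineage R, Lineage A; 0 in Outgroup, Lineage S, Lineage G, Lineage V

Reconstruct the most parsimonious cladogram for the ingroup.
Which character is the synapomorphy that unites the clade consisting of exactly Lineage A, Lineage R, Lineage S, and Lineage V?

I

Character polarity is set by the outgroup: the derived state is whichever differs from the outgroup's state, so for IV the derived state is '0', and for the remaining characters it is '1'.
I: derived state '1' in Lineage A, Lineage R, Lineage S, and Lineage V only — synapomorphy for {Lineage A, Lineage R, Lineage S, Lineage V}.
II: derived state '1' in Lineage R, Lineage S, and Lineage V only — synapomorphy for {Lineage R, Lineage S, Lineage V}.
III (derived state '1') is unique to Lineage S (autapomorphy; uninformative for grouping).
Only Lineage R and Lineage S show the derived state '0' for IV, supporting them as a clade.
V groups Lineage A and Lineage R, which is incompatible with the clades supported by the remaining characters; treating it as convergent (homoplasy) costs fewer steps than any alternative tree.
Most parsimonious ingroup topology: ((((Lineage S,Lineage R),Lineage V),Lineage A),Lineage G).
The clade {Lineage A, Lineage R, Lineage S, Lineage V} is supported by I: its derived state '1' occurs in exactly those taxa and in no other taxon (including the outgroup).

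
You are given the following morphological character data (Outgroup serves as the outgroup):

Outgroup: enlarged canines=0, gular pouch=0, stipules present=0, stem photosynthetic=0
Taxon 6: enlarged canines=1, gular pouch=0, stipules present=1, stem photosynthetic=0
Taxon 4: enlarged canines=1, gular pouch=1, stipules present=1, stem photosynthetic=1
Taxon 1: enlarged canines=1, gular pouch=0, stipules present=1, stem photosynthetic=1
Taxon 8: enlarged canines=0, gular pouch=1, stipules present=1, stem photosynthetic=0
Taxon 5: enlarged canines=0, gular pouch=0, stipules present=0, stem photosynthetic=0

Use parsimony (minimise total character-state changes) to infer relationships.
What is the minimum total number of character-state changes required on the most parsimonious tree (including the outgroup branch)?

The outgroup has state '0' for every character, so '1' is the derived state throughout.
Only Taxon 1, Taxon 4, and Taxon 6 show the derived state '1' for enlarged canines, supporting them as a clade.
gular pouch groups Taxon 4 and Taxon 8, which is incompatible with the clades supported by the remaining characters; treating it as convergent (homoplasy) costs fewer steps than any alternative tree.
Only Taxon 1, Taxon 4, Taxon 6, and Taxon 8 show the derived state '1' for stipules present, supporting them as a clade.
stem photosynthetic (derived state '1') is shared by Taxon 1 and Taxon 4 — a synapomorphy uniting that clade.
Most parsimonious ingroup topology: (((Taxon 6,(Taxon 4,Taxon 1)),Taxon 8),Taxon 5).
Changes per character on this tree: enlarged canines: 1; gular pouch: 2; stipules present: 1; stem photosynthetic: 1.
Total = 5.

5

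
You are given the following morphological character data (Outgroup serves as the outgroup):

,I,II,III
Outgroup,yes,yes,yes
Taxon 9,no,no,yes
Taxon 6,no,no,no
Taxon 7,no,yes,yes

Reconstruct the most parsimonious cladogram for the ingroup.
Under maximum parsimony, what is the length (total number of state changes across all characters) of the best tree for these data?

3

The outgroup has state 'yes' for every character, so 'no' is the derived state throughout.
All ingroup taxa share the derived state 'no' for I; it defines the ingroup but does not resolve relationships within it.
II (derived state 'no') is shared by Taxon 6 and Taxon 9 — a synapomorphy uniting that clade.
III (derived state 'no') is unique to Taxon 6 (autapomorphy; uninformative for grouping).
Most parsimonious ingroup topology: ((Taxon 9,Taxon 6),Taxon 7).
Changes per character on this tree: I: 1; II: 1; III: 1.
Total = 3.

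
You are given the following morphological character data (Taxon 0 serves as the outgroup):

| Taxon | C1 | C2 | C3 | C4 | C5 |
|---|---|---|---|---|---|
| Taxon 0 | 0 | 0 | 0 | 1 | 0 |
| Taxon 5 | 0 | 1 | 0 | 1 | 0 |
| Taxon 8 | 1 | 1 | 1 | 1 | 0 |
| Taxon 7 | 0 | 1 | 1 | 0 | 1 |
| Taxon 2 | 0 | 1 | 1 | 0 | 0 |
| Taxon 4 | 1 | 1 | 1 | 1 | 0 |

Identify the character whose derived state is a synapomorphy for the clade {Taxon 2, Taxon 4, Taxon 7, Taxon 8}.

C3

Character polarity is set by the outgroup: the derived state is whichever differs from the outgroup's state, so for C4 the derived state is '0', and for the remaining characters it is '1'.
C1: derived state '1' in Taxon 4 and Taxon 8 only — synapomorphy for {Taxon 4, Taxon 8}.
All ingroup taxa share the derived state '1' for C2; it defines the ingroup but does not resolve relationships within it.
Only Taxon 2, Taxon 4, Taxon 7, and Taxon 8 show the derived state '1' for C3, supporting them as a clade.
Only Taxon 2 and Taxon 7 show the derived state '0' for C4, supporting them as a clade.
C5 (derived state '1') is unique to Taxon 7 (autapomorphy; uninformative for grouping).
Most parsimonious ingroup topology: (Taxon 5,((Taxon 8,Taxon 4),(Taxon 7,Taxon 2))).
The clade {Taxon 2, Taxon 4, Taxon 7, Taxon 8} is supported by C3: its derived state '1' occurs in exactly those taxa and in no other taxon (including the outgroup).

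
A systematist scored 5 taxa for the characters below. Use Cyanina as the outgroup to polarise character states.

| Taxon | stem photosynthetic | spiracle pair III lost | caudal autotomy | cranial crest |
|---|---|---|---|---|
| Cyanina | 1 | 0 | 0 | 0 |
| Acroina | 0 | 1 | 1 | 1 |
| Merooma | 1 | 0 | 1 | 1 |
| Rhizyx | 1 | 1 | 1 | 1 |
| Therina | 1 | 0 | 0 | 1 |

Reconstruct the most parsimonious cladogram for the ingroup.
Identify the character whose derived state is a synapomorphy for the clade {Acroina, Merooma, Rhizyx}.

Character polarity is set by the outgroup: the derived state is whichever differs from the outgroup's state, so for stem photosynthetic the derived state is '0', and for the remaining characters it is '1'.
stem photosynthetic: derived state '0' in Acroina only — an autapomorphy, so it tells us nothing about relationships among taxa.
spiracle pair III lost: derived state '1' in Acroina and Rhizyx only — synapomorphy for {Acroina, Rhizyx}.
Only Acroina, Merooma, and Rhizyx show the derived state '1' for caudal autotomy, supporting them as a clade.
All ingroup taxa share the derived state '1' for cranial crest; it defines the ingroup but does not resolve relationships within it.
Most parsimonious ingroup topology: (((Acroina,Rhizyx),Merooma),Therina).
The clade {Acroina, Merooma, Rhizyx} is supported by caudal autotomy: its derived state '1' occurs in exactly those taxa and in no other taxon (including the outgroup).

caudal autotomy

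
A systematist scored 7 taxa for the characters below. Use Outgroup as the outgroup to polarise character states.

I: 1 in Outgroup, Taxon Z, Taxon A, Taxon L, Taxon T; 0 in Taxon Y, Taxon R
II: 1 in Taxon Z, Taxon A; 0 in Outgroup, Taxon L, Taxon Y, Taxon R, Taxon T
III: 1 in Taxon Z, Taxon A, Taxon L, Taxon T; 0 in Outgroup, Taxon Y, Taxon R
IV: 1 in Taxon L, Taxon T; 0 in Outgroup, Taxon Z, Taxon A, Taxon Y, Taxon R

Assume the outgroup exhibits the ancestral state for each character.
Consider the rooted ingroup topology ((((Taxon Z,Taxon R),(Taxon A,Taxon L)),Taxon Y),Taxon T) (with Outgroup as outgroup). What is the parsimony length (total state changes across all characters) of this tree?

Map each character onto ((((Taxon Z,Taxon R),(Taxon A,Taxon L)),Taxon Y),Taxon T) (rooted by Outgroup) and count the minimum state changes it requires (Fitch parsimony):
I: 2; II: 2; III: 3; IV: 2.
Total tree length = 9.

9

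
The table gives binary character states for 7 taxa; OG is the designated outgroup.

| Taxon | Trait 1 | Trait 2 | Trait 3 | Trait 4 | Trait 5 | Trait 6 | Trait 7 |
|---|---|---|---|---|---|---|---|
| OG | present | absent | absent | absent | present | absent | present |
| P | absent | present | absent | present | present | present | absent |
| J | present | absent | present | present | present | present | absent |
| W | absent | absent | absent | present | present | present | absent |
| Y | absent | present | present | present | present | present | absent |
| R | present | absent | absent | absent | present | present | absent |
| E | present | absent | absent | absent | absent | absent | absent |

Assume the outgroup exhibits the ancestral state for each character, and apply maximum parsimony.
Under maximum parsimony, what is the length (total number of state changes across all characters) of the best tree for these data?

Character polarity is set by the outgroup: the derived state is whichever differs from the outgroup's state, so for Trait 1, Trait 5, Trait 7 the derived state is 'absent', and for the remaining characters it is 'present'.
Trait 1 (derived state 'absent') is shared by P, W, and Y — a synapomorphy uniting that clade.
Trait 2 (derived state 'present') is shared by P and Y — a synapomorphy uniting that clade.
Trait 3 groups J and Y, which is incompatible with the clades supported by the remaining characters; treating it as convergent (homoplasy) costs fewer steps than any alternative tree.
Only J, P, W, and Y show the derived state 'present' for Trait 4, supporting them as a clade.
Trait 5 (derived state 'absent') is unique to E (autapomorphy; uninformative for grouping).
Trait 6: derived state 'present' in J, P, R, W, and Y only — synapomorphy for {J, P, R, W, Y}.
All ingroup taxa share the derived state 'absent' for Trait 7; it defines the ingroup but does not resolve relationships within it.
Most parsimonious ingroup topology: (((((P,Y),W),J),R),E).
Changes per character on this tree: Trait 1: 1; Trait 2: 1; Trait 3: 2; Trait 4: 1; Trait 5: 1; Trait 6: 1; Trait 7: 1.
Total = 8.

8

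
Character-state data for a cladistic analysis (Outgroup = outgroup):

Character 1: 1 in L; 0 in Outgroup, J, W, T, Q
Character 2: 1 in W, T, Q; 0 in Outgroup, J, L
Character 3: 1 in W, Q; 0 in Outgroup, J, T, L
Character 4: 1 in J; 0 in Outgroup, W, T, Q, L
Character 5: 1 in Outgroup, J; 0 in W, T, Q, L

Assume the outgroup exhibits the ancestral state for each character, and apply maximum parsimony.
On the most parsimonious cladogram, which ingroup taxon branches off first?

Character polarity is set by the outgroup: the derived state is whichever differs from the outgroup's state, so for Character 5 the derived state is '0', and for the remaining characters it is '1'.
Character 1: derived state '1' in L only — an autapomorphy, so it tells us nothing about relationships among taxa.
Character 2 (derived state '1') is shared by Q, T, and W — a synapomorphy uniting that clade.
Character 3 (derived state '1') is shared by Q and W — a synapomorphy uniting that clade.
Character 4: derived state '1' in J only — an autapomorphy, so it tells us nothing about relationships among taxa.
Character 5: derived state '0' in L, Q, T, and W only — synapomorphy for {L, Q, T, W}.
Most parsimonious ingroup topology: (J,(((W,Q),T),L)).
J is sister to the clade containing all other ingroup taxa, so it is the earliest-diverging (most basal) ingroup lineage.

J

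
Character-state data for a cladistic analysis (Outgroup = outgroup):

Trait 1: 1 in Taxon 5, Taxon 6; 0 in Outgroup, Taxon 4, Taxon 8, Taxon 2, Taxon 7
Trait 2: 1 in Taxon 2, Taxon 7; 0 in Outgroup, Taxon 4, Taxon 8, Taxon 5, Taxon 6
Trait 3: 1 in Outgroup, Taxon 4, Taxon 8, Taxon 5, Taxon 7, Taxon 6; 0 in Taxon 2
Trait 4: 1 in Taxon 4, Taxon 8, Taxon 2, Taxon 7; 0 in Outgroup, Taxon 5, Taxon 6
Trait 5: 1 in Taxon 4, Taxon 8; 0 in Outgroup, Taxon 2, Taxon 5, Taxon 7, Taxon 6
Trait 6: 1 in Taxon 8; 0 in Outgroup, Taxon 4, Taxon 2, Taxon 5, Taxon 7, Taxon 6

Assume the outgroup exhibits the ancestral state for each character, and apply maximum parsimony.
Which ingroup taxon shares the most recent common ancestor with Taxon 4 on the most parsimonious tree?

Character polarity is set by the outgroup: the derived state is whichever differs from the outgroup's state, so for Trait 3 the derived state is '0', and for the remaining characters it is '1'.
Only Taxon 5 and Taxon 6 show the derived state '1' for Trait 1, supporting them as a clade.
Trait 2: derived state '1' in Taxon 2 and Taxon 7 only — synapomorphy for {Taxon 2, Taxon 7}.
Trait 3: derived state '0' in Taxon 2 only — an autapomorphy, so it tells us nothing about relationships among taxa.
Trait 4 (derived state '1') is shared by Taxon 2, Taxon 4, Taxon 7, and Taxon 8 — a synapomorphy uniting that clade.
Only Taxon 4 and Taxon 8 show the derived state '1' for Trait 5, supporting them as a clade.
Trait 6: derived state '1' in Taxon 8 only — an autapomorphy, so it tells us nothing about relationships among taxa.
Most parsimonious ingroup topology: (((Taxon 4,Taxon 8),(Taxon 2,Taxon 7)),(Taxon 5,Taxon 6)).
Taxon 4 and Taxon 8 form a cherry on this tree, so they are sister taxa.

Taxon 8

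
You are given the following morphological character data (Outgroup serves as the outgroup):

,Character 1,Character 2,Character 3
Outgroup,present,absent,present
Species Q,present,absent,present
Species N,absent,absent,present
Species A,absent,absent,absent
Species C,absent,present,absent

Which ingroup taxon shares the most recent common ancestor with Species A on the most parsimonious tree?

Character polarity is set by the outgroup: the derived state is whichever differs from the outgroup's state, so for Character 1, Character 3 the derived state is 'absent', and for the remaining characters it is 'present'.
Only Species A, Species C, and Species N show the derived state 'absent' for Character 1, supporting them as a clade.
Character 2 (derived state 'present') is unique to Species C (autapomorphy; uninformative for grouping).
Only Species A and Species C show the derived state 'absent' for Character 3, supporting them as a clade.
Most parsimonious ingroup topology: (Species Q,(Species N,(Species A,Species C))).
Species A and Species C form a cherry on this tree, so they are sister taxa.

Species C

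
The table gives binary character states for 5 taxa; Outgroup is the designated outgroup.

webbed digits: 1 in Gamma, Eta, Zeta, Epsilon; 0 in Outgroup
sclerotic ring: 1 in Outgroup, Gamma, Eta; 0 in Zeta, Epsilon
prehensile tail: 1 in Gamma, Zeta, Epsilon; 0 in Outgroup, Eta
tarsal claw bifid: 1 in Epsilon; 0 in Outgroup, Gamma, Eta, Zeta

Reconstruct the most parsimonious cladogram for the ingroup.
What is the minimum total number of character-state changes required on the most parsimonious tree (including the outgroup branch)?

4

Character polarity is set by the outgroup: the derived state is whichever differs from the outgroup's state, so for sclerotic ring the derived state is '0', and for the remaining characters it is '1'.
webbed digits (derived state '1') is shared by all ingroup taxa — unites the whole ingroup.
Only Epsilon and Zeta show the derived state '0' for sclerotic ring, supporting them as a clade.
Only Epsilon, Gamma, and Zeta show the derived state '1' for prehensile tail, supporting them as a clade.
tarsal claw bifid: derived state '1' in Epsilon only — an autapomorphy, so it tells us nothing about relationships among taxa.
Most parsimonious ingroup topology: ((Gamma,(Zeta,Epsilon)),Eta).
Changes per character on this tree: webbed digits: 1; sclerotic ring: 1; prehensile tail: 1; tarsal claw bifid: 1.
Total = 4.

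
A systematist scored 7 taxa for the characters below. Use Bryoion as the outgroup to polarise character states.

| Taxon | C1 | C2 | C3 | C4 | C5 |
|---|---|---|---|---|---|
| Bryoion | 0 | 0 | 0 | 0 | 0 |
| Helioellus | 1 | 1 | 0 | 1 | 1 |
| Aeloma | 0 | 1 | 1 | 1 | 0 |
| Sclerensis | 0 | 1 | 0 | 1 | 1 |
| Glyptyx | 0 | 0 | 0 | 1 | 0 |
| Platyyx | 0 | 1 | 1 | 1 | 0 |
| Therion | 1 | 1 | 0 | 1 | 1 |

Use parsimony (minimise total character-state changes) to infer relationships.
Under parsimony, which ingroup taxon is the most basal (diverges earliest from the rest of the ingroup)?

Glyptyx

The outgroup has state '0' for every character, so '1' is the derived state throughout.
Only Helioellus and Therion show the derived state '1' for C1, supporting them as a clade.
C2 (derived state '1') is shared by Aeloma, Helioellus, Platyyx, Sclerensis, and Therion — a synapomorphy uniting that clade.
Only Aeloma and Platyyx show the derived state '1' for C3, supporting them as a clade.
C4 (derived state '1') is shared by all ingroup taxa — unites the whole ingroup.
C5: derived state '1' in Helioellus, Sclerensis, and Therion only — synapomorphy for {Helioellus, Sclerensis, Therion}.
Most parsimonious ingroup topology: ((((Helioellus,Therion),Sclerensis),(Aeloma,Platyyx)),Glyptyx).
Glyptyx is sister to the clade containing all other ingroup taxa, so it is the earliest-diverging (most basal) ingroup lineage.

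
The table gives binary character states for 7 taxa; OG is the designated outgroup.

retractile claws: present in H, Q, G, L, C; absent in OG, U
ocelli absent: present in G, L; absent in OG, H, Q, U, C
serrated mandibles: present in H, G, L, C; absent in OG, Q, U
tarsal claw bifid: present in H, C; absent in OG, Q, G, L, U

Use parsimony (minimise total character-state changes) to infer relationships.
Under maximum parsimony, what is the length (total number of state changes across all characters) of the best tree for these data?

The outgroup has state 'absent' for every character, so 'present' is the derived state throughout.
retractile claws: derived state 'present' in C, G, H, L, and Q only — synapomorphy for {C, G, H, L, Q}.
Only G and L show the derived state 'present' for ocelli absent, supporting them as a clade.
serrated mandibles: derived state 'present' in C, G, H, and L only — synapomorphy for {C, G, H, L}.
Only C and H show the derived state 'present' for tarsal claw bifid, supporting them as a clade.
Most parsimonious ingroup topology: ((((H,C),(G,L)),Q),U).
Changes per character on this tree: retractile claws: 1; ocelli absent: 1; serrated mandibles: 1; tarsal claw bifid: 1.
Total = 4.

4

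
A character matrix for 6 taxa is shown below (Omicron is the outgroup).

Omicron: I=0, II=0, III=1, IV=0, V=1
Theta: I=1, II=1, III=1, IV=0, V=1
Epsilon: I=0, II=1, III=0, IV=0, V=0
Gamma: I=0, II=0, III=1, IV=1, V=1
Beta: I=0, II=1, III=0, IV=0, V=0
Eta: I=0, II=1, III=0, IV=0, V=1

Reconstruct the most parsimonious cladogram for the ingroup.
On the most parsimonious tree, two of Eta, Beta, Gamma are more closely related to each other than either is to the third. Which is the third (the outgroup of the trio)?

Gamma

Character polarity is set by the outgroup: the derived state is whichever differs from the outgroup's state, so for III, V the derived state is '0', and for the remaining characters it is '1'.
I (derived state '1') is unique to Theta (autapomorphy; uninformative for grouping).
II: derived state '1' in Beta, Epsilon, Eta, and Theta only — synapomorphy for {Beta, Epsilon, Eta, Theta}.
III (derived state '0') is shared by Beta, Epsilon, and Eta — a synapomorphy uniting that clade.
IV (derived state '1') is unique to Gamma (autapomorphy; uninformative for grouping).
V: derived state '0' in Beta and Epsilon only — synapomorphy for {Beta, Epsilon}.
Most parsimonious ingroup topology: ((Theta,((Epsilon,Beta),Eta)),Gamma).
Eta and Beta share a more recent common ancestor with each other than either does with Gamma, so Gamma is the least closely related of the three.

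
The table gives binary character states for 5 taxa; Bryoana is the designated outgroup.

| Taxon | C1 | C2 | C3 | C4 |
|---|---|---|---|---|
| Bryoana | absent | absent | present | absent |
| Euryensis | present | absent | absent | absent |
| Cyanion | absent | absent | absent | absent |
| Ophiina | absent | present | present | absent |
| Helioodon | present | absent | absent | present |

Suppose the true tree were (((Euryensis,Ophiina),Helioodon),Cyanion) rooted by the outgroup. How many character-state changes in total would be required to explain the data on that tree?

6

Map each character onto (((Euryensis,Ophiina),Helioodon),Cyanion) (rooted by Bryoana) and count the minimum state changes it requires (Fitch parsimony):
C1: 2; C2: 1; C3: 2; C4: 1.
Total tree length = 6.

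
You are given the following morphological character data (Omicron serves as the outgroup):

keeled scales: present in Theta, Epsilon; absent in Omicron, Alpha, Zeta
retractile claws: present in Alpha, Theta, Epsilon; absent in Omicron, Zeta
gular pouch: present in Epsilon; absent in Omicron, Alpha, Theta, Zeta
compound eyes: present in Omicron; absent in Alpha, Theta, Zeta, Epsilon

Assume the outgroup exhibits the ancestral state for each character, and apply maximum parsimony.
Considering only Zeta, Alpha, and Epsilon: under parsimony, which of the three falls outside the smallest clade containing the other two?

Zeta

Character polarity is set by the outgroup: the derived state is whichever differs from the outgroup's state, so for compound eyes the derived state is 'absent', and for the remaining characters it is 'present'.
keeled scales: derived state 'present' in Epsilon and Theta only — synapomorphy for {Epsilon, Theta}.
retractile claws (derived state 'present') is shared by Alpha, Epsilon, and Theta — a synapomorphy uniting that clade.
gular pouch (derived state 'present') is unique to Epsilon (autapomorphy; uninformative for grouping).
All ingroup taxa share the derived state 'absent' for compound eyes; it defines the ingroup but does not resolve relationships within it.
Most parsimonious ingroup topology: ((Alpha,(Theta,Epsilon)),Zeta).
Alpha and Epsilon share a more recent common ancestor with each other than either does with Zeta, so Zeta is the least closely related of the three.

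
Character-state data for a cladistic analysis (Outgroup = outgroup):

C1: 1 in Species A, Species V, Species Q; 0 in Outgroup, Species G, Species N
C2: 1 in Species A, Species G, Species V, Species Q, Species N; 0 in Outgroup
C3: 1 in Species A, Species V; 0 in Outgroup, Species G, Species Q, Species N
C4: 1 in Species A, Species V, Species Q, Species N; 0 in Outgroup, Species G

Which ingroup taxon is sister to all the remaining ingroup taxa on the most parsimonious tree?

The outgroup has state '0' for every character, so '1' is the derived state throughout.
Only Species A, Species Q, and Species V show the derived state '1' for C1, supporting them as a clade.
C2 (derived state '1') is shared by all ingroup taxa — unites the whole ingroup.
C3 (derived state '1') is shared by Species A and Species V — a synapomorphy uniting that clade.
C4 (derived state '1') is shared by Species A, Species N, Species Q, and Species V — a synapomorphy uniting that clade.
Most parsimonious ingroup topology: ((((Species A,Species V),Species Q),Species N),Species G).
Species G is sister to the clade containing all other ingroup taxa, so it is the earliest-diverging (most basal) ingroup lineage.

Species G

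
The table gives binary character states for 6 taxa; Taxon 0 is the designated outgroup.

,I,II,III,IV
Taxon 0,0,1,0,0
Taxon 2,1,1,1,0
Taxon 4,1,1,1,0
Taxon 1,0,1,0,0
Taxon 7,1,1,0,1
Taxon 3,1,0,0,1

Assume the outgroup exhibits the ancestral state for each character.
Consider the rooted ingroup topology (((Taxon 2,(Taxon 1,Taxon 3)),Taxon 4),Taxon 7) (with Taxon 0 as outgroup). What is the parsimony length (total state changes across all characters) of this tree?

Map each character onto (((Taxon 2,(Taxon 1,Taxon 3)),Taxon 4),Taxon 7) (rooted by Taxon 0) and count the minimum state changes it requires (Fitch parsimony):
I: 2; II: 1; III: 2; IV: 2.
Total tree length = 7.

7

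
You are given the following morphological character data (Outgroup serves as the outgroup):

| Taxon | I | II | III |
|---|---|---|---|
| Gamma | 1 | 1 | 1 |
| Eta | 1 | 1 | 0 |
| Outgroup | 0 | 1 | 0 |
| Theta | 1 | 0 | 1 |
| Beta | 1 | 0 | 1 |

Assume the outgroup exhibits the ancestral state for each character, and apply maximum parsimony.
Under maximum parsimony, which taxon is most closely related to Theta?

Beta

Character polarity is set by the outgroup: the derived state is whichever differs from the outgroup's state, so for II the derived state is '0', and for the remaining characters it is '1'.
All ingroup taxa share the derived state '1' for I; it defines the ingroup but does not resolve relationships within it.
II: derived state '0' in Beta and Theta only — synapomorphy for {Beta, Theta}.
III: derived state '1' in Beta, Gamma, and Theta only — synapomorphy for {Beta, Gamma, Theta}.
Most parsimonious ingroup topology: (((Beta,Theta),Gamma),Eta).
Theta and Beta form a cherry on this tree, so they are sister taxa.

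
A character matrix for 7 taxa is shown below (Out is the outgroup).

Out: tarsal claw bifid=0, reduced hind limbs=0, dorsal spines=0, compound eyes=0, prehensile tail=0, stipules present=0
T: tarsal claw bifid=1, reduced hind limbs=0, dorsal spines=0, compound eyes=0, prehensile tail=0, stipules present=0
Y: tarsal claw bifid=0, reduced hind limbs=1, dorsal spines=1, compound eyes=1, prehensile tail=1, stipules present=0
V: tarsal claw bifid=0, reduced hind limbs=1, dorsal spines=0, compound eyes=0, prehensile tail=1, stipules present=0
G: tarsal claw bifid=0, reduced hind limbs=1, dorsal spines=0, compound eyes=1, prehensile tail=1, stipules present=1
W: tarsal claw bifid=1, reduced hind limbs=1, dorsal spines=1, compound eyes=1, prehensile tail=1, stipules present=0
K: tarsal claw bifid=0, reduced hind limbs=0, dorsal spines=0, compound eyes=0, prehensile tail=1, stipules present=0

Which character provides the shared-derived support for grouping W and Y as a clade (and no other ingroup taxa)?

dorsal spines

The outgroup has state '0' for every character, so '1' is the derived state throughout.
tarsal claw bifid (state '1') occurs in T and W but conflicts with the nesting implied by the other characters — most parsimoniously interpreted as homoplasy.
Only G, V, W, and Y show the derived state '1' for reduced hind limbs, supporting them as a clade.
Only W and Y show the derived state '1' for dorsal spines, supporting them as a clade.
compound eyes: derived state '1' in G, W, and Y only — synapomorphy for {G, W, Y}.
Only G, K, V, W, and Y show the derived state '1' for prehensile tail, supporting them as a clade.
stipules present: derived state '1' in G only — an autapomorphy, so it tells us nothing about relationships among taxa.
Most parsimonious ingroup topology: (T,((((Y,W),G),V),K)).
The clade {W, Y} is supported by dorsal spines: its derived state '1' occurs in exactly those taxa and in no other taxon (including the outgroup).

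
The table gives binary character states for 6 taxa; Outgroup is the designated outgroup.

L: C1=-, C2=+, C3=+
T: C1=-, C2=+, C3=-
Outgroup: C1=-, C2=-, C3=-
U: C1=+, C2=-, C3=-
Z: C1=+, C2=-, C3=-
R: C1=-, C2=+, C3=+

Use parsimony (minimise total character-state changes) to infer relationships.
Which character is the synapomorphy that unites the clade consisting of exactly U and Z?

C1

The outgroup has state '-' for every character, so '+' is the derived state throughout.
C1 (derived state '+') is shared by U and Z — a synapomorphy uniting that clade.
C2: derived state '+' in L, R, and T only — synapomorphy for {L, R, T}.
C3: derived state '+' in L and R only — synapomorphy for {L, R}.
Most parsimonious ingroup topology: (((R,L),T),(U,Z)).
The clade {U, Z} is supported by C1: its derived state '+' occurs in exactly those taxa and in no other taxon (including the outgroup).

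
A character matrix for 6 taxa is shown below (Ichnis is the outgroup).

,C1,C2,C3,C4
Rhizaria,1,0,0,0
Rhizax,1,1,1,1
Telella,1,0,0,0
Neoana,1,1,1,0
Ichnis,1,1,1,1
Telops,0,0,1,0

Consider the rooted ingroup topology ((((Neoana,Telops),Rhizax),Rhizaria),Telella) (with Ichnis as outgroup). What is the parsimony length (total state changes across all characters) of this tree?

Map each character onto ((((Neoana,Telops),Rhizax),Rhizaria),Telella) (rooted by Ichnis) and count the minimum state changes it requires (Fitch parsimony):
C1: 1; C2: 3; C3: 2; C4: 2.
Total tree length = 8.

8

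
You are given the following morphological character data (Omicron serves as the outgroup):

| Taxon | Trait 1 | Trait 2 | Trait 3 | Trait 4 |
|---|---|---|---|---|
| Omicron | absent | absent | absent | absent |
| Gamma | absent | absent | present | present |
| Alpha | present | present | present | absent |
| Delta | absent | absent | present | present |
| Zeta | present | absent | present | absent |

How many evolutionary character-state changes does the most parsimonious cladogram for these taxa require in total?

The outgroup has state 'absent' for every character, so 'present' is the derived state throughout.
Trait 1: derived state 'present' in Alpha and Zeta only — synapomorphy for {Alpha, Zeta}.
Trait 2: derived state 'present' in Alpha only — an autapomorphy, so it tells us nothing about relationships among taxa.
Trait 3 (derived state 'present') is shared by all ingroup taxa — unites the whole ingroup.
Trait 4 (derived state 'present') is shared by Delta and Gamma — a synapomorphy uniting that clade.
Most parsimonious ingroup topology: ((Gamma,Delta),(Alpha,Zeta)).
Changes per character on this tree: Trait 1: 1; Trait 2: 1; Trait 3: 1; Trait 4: 1.
Total = 4.

4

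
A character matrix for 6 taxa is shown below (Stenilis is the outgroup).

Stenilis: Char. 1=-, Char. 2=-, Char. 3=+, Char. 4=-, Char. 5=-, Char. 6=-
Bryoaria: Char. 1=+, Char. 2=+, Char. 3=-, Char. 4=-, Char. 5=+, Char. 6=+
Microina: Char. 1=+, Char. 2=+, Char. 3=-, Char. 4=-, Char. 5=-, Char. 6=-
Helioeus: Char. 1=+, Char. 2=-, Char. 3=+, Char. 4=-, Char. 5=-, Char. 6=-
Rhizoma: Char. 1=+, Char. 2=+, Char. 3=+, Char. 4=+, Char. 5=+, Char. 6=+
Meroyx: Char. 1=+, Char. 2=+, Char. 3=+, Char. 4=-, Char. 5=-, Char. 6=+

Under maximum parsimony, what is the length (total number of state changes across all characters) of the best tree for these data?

7

Character polarity is set by the outgroup: the derived state is whichever differs from the outgroup's state, so for Char. 3 the derived state is '-', and for the remaining characters it is '+'.
Char. 1 (derived state '+') is shared by all ingroup taxa — unites the whole ingroup.
Only Bryoaria, Meroyx, Microina, and Rhizoma show the derived state '+' for Char. 2, supporting them as a clade.
Char. 3 (state '-') occurs in Bryoaria and Microina but conflicts with the nesting implied by the other characters — most parsimoniously interpreted as homoplasy.
Char. 4: derived state '+' in Rhizoma only — an autapomorphy, so it tells us nothing about relationships among taxa.
Char. 5: derived state '+' in Bryoaria and Rhizoma only — synapomorphy for {Bryoaria, Rhizoma}.
Char. 6 (derived state '+') is shared by Bryoaria, Meroyx, and Rhizoma — a synapomorphy uniting that clade.
Most parsimonious ingroup topology: ((((Bryoaria,Rhizoma),Meroyx),Microina),Helioeus).
Changes per character on this tree: Char. 1: 1; Char. 2: 1; Char. 3: 2; Char. 4: 1; Char. 5: 1; Char. 6: 1.
Total = 7.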